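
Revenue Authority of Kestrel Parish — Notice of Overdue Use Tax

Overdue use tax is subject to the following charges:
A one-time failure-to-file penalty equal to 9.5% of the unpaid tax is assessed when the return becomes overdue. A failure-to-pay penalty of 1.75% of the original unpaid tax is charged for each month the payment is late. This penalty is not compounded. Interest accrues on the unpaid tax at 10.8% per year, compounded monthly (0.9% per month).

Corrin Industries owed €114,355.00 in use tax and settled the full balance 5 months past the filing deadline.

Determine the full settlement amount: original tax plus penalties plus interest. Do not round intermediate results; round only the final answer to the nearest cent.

€140,464.23

Failure-to-file penalty: 9.5% × €114,355.00 = €10,863.73…
Failure-to-pay penalty = 1.75% × €114,355.00 × 5 mo = €10,006.06…
Interest: €114,355.00 × ((1 + 0.009)^5 − 1) = €114,355.00 × 0.0458173… = €5,239.4400…
Total = €114,355.00 + €20,869.7875 + €5,239.4400… = €140,464.23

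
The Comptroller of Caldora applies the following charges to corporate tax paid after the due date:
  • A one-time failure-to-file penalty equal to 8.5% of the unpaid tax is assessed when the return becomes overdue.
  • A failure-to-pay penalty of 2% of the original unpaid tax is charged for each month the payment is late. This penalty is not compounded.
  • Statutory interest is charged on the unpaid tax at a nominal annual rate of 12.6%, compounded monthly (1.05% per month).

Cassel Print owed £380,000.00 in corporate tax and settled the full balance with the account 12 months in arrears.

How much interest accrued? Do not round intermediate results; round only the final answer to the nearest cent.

Interest: £380,000.00 × ((1 + 0.0105)^12 − 1) = £380,000.00 × 0.1335373… = £50,744.1727…

£50,744.17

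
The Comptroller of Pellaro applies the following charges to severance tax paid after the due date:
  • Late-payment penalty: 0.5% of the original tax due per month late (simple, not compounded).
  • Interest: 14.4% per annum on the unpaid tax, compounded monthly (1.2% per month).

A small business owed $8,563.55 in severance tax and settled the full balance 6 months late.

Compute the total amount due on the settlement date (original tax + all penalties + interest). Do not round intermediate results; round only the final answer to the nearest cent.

$9,455.83

Late-payment penalty: 6 × 0.5% × $8,563.55 = $256.91…
Interest: $8,563.55 × ((1 + 0.012)^6 − 1) = $8,563.55 × 0.0741949… = $635.3715…
Total = $8,563.55 + $256.9065 + $635.3715… = $9,455.83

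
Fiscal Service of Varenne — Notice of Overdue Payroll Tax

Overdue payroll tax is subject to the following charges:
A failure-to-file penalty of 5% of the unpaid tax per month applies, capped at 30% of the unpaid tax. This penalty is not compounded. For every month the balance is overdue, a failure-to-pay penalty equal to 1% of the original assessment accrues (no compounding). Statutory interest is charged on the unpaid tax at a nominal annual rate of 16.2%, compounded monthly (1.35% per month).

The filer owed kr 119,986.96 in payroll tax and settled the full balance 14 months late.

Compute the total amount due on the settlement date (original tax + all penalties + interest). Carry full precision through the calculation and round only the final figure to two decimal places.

Failure-to-file: 14 × 5% × kr 119,986.96 = kr 83,990.87…, capped at 30% × kr 119,986.96 = kr 35,996.09…
Failure-to-pay penalty = 1% × kr 119,986.96 × 14 mo = kr 16,798.17…
Interest: kr 119,986.96 × ((1 + 0.0135)^14 − 1) = kr 119,986.96 × 0.2065145… = kr 24,779.0460…
Total = kr 119,986.96 + kr 52,794.2624 + kr 24,779.0460… = kr 197,560.27

kr 197,560.27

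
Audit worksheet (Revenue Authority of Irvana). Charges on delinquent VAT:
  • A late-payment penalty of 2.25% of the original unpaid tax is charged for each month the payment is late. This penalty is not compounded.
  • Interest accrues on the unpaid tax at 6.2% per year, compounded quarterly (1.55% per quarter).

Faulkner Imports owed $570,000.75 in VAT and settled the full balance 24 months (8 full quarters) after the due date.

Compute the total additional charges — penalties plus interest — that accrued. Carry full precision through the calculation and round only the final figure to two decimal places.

$382,436.09

Late-payment penalty = 2.25% × $570,000.75 × 24 mo = $307,800.41…
Interest: $570,000.75 × ((1 + 0.0155)^8 − 1) = $570,000.75 × 0.1309396… = $74,635.6861…
Penalties + interest = $307,800.4050 + $74,635.6861… = $382,436.09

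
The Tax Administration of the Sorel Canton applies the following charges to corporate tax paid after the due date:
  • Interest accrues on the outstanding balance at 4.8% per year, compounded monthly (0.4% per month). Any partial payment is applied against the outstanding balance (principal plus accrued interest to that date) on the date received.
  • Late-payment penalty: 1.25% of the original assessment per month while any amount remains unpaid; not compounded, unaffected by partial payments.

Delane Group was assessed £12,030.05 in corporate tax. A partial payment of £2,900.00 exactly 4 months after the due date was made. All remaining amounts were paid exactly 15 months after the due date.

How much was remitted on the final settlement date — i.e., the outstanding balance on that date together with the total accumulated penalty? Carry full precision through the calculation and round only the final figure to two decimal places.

£11,997.87

Balance at month 4: £12,030.0500 × (1 + 0.004)^4 = £12,223.6888…
After £2,900.00 payment: £12,223.6888… − £2,900.00 = £9,323.6888…
Balance at month 15: £9,323.6888… × (1 + 0.004)^11 = £9,742.2352…
Penalty: 15 × 1.25% × £12,030.05 = £2,255.63…
Final settlement = outstanding balance + penalty = £9,742.2352… + £2,255.63… = £11,997.87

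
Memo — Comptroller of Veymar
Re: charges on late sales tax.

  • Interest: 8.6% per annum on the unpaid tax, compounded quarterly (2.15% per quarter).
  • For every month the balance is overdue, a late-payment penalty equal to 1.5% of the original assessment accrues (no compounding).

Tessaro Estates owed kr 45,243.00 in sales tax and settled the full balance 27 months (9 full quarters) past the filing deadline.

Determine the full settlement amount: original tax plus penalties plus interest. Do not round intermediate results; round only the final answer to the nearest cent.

Late-payment penalty: 27 × 1.5% × kr 45,243.00 = kr 18,323.42…
Interest: kr 45,243.00 × ((1 + 0.0215)^9 − 1) = kr 45,243.00 × 0.2110033… = kr 9,546.4238…
Total = kr 45,243.00 + kr 18,323.4150 + kr 9,546.4238… = kr 73,112.84

kr 73,112.84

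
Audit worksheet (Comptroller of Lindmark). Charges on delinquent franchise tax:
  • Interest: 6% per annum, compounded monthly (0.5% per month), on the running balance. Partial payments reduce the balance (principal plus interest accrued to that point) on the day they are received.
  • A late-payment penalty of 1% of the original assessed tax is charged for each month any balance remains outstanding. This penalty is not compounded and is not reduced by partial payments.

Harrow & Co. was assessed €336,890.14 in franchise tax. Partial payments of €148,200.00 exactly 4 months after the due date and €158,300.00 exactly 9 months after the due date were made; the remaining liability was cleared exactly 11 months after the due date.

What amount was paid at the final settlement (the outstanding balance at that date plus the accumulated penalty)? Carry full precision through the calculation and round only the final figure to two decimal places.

€79,594.84

Balance at month 4: €336,890.1400 × (1 + 0.005)^4 = €343,678.6450…
After €148,200.00 payment: €343,678.6450… − €148,200.00 = €195,478.6450…
Balance at month 9: €195,478.6450… × (1 + 0.005)^5 = €200,414.7257…
After €158,300.00 payment: €200,414.7257… − €158,300.00 = €42,114.7257…
Balance at month 11: €42,114.7257… × (1 + 0.005)^2 = €42,536.9258…
Penalty: 11 × 1% × €336,890.14 = €37,057.92…
Final settlement = outstanding balance + penalty = €42,536.9258… + €37,057.92… = €79,594.84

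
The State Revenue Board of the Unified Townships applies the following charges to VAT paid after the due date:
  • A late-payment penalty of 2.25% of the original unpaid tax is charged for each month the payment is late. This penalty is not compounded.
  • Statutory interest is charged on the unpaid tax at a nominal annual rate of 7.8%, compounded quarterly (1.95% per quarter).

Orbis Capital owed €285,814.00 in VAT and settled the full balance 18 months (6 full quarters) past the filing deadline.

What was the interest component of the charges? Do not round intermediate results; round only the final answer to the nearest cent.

Interest: €285,814.00 × ((1 + 0.0195)^6 − 1) = €285,814.00 × 0.1228542… = €35,113.4598…

€35,113.46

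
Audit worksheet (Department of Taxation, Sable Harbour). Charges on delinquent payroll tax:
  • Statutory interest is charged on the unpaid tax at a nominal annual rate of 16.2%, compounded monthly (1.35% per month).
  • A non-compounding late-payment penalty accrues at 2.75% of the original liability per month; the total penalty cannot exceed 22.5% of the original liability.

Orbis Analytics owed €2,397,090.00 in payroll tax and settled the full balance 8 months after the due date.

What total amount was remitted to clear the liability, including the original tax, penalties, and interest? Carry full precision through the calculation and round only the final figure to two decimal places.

Penalty: 8 × 2.75% × €2,397,090.00 = €527,359.80 (below the 22.5% cap of €539,345.25)
Interest: €2,397,090.00 × ((1 + 0.0135)^8 − 1) = €2,397,090.00 × 0.1132431… = €271,453.9777…
Total = €2,397,090.00 + €527,359.8000 + €271,453.9777… = €3,195,903.78

€3,195,903.78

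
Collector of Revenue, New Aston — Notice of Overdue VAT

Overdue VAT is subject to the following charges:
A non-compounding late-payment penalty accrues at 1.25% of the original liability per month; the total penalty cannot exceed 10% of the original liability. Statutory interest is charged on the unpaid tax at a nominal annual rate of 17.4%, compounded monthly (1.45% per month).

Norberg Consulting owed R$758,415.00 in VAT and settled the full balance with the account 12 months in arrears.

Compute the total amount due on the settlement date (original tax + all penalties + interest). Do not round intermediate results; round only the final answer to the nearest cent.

Penalty (uncapped): 12 × 1.25% × R$758,415.00 = R$113,762.25; cap = 10% × R$758,415.00 = R$75,841.50 → penalty = R$75,841.50
Interest: R$758,415.00 × ((1 + 0.0145)^12 − 1) = R$758,415.00 × 0.1885696… = R$143,014.0097…
Total = R$758,415.00 + R$75,841.5000 + R$143,014.0097… = R$977,270.51

R$977,270.51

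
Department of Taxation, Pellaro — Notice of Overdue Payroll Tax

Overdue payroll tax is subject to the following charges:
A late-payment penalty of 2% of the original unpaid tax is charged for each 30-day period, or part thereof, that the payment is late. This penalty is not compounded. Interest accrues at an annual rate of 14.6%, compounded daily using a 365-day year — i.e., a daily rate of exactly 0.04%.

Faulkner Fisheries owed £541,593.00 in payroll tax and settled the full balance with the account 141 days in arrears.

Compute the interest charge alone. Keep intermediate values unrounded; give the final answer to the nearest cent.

£31,417.20

Interest: £541,593.00 × ((1 + 0.0004)^141 − 1) = £541,593.00 × 0.05800888… = £31,417.2013…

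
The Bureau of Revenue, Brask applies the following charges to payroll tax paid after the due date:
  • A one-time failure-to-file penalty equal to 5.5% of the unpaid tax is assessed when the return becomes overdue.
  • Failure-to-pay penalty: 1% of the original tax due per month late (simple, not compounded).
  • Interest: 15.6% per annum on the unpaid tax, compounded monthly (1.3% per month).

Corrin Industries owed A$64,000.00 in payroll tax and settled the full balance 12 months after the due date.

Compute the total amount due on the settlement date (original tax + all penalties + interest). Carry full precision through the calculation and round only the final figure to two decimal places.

A$85,929.71

Failure-to-file penalty: 5.5% × A$64,000.00 = A$3,520.00
Failure-to-pay penalty: 12 × 1% × A$64,000.00 = A$7,680.00
Interest: A$64,000.00 × ((1 + 0.013)^12 − 1) = A$64,000.00 × 0.1676518… = A$10,729.7137…
Total = A$64,000.00 + A$11,200.0000 + A$10,729.7137… = A$85,929.71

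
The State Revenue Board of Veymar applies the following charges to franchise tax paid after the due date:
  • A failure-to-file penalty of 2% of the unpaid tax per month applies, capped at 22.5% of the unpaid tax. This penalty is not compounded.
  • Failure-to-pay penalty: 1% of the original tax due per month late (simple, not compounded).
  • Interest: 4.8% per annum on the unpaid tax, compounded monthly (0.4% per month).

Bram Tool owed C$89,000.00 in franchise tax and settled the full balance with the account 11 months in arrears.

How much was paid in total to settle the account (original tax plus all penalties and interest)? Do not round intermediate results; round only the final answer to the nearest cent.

C$122,365.27

Failure-to-file: 11 × 2% × C$89,000.00 = C$19,580.00 (under the 22.5% cap)
Failure-to-pay penalty = 1% × C$89,000.00 × 11 mo = C$9,790.00
Interest: C$89,000.00 × ((1 + 0.004)^11 − 1) = C$89,000.00 × 0.0448906… = C$3,995.2674…
Total = C$89,000.00 + C$29,370.0000 + C$3,995.2674… = C$122,365.27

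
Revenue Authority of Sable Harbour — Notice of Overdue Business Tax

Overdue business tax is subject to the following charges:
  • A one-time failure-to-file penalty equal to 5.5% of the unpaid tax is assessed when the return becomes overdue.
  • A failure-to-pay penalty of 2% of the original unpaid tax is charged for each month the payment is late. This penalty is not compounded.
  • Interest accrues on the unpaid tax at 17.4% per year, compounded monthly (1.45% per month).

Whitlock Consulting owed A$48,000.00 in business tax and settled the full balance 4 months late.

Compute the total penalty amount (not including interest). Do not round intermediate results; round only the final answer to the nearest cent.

Failure-to-file penalty: 5.5% × A$48,000.00 = A$2,640.00
Failure-to-pay penalty = 2% × A$48,000.00 × 4 mo = A$3,840.00
Total penalty = A$2,640.00 + A$3,840.00 = A$6,480.00

A$6,480.00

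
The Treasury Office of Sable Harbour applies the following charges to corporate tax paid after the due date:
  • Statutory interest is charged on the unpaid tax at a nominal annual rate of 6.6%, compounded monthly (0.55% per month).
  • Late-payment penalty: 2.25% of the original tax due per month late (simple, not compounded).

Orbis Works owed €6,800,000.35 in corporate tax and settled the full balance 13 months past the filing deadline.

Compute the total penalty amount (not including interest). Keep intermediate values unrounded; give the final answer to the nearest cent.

Late-payment penalty = 2.25% × €6,800,000.35 × 13 mo = €1,989,000.10…

€1,989,000.10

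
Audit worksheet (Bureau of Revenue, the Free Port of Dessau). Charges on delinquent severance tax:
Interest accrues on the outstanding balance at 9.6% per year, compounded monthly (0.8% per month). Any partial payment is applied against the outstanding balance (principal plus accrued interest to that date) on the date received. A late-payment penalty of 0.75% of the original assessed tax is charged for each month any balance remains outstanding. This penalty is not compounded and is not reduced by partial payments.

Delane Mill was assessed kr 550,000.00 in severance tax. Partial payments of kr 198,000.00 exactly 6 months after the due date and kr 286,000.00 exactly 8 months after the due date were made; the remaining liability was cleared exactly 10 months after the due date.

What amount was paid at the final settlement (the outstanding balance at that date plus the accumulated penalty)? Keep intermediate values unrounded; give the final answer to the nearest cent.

kr 141,861.53

Balance at month 6: kr 550,000.0000 × (1 + 0.008)^6 = kr 576,933.6659…
After kr 198,000.00 payment: kr 576,933.6659… − kr 198,000.00 = kr 378,933.6659…
Balance at month 8: kr 378,933.6659… × (1 + 0.008)^2 = kr 385,020.8563…
After kr 286,000.00 payment: kr 385,020.8563… − kr 286,000.00 = kr 99,020.8563…
Balance at month 10: kr 99,020.8563… × (1 + 0.008)^2 = kr 100,611.5273…
Penalty: 10 × 0.75% × kr 550,000.00 = kr 41,250.00
Final settlement = outstanding balance + penalty = kr 100,611.5273… + kr 41,250.00 = kr 141,861.53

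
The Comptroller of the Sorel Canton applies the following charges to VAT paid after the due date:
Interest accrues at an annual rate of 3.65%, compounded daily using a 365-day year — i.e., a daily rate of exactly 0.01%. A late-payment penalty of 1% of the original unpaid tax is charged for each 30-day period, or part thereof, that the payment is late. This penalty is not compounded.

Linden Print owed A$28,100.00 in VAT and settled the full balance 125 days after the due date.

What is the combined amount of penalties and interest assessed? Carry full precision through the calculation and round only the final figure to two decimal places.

A$1,758.44

Penalty periods: ⌈125/30⌉ = 5; penalty = 5 × 1% × A$28,100.00 = A$1,405.00
Interest: A$28,100.00 × ((1 + 0.0001)^125 − 1) = A$28,100.00 × 0.01257782… = A$353.4367…
Penalties + interest = A$1,405.0000 + A$353.4367… = A$1,758.44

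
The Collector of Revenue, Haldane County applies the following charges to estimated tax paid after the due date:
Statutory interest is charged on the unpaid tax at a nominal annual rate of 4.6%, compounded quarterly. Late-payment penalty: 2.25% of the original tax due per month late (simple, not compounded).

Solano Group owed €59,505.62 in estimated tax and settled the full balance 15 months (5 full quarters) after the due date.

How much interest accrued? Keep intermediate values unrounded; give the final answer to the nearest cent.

€3,501.18

Interest (4.6%/yr ÷ 4 = 1.15%/quarter): €59,505.62 × ((1 + 0.0115)^5 − 1) = €3,501.1796…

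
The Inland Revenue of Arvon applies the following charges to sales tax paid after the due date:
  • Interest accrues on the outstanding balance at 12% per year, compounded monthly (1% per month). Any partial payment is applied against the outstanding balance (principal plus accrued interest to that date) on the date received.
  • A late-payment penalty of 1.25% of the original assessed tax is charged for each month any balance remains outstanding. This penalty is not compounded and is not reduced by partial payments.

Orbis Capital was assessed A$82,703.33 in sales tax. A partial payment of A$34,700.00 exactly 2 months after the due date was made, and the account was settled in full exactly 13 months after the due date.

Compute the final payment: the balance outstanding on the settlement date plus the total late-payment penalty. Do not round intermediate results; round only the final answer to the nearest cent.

A$68,849.70

Balance at month 2: A$82,703.3300 × (1 + 0.01)^2 = A$84,365.6669…
After A$34,700.00 payment: A$84,365.6669… − A$34,700.00 = A$49,665.6669…
Balance at month 13: A$49,665.6669… × (1 + 0.01)^11 = A$55,410.4125…
Penalty: 13 × 1.25% × A$82,703.33 = A$13,439.29…
Final settlement = outstanding balance + penalty = A$55,410.4125… + A$13,439.29… = A$68,849.70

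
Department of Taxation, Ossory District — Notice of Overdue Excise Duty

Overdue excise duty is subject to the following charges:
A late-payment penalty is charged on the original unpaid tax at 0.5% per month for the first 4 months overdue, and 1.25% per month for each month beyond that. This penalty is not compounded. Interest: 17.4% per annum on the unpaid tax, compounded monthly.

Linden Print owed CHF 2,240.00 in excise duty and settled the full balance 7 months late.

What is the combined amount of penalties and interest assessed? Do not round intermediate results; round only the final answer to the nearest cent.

CHF 366.29

Penalty, months 1–4: 4 × 0.5% × CHF 2,240.00 = CHF 44.80
Penalty, months 5–7: 3 × 1.25% × CHF 2,240.00 = CHF 84.00
Interest (17.4%/yr ÷ 12 = 1.45%/month): CHF 2,240.00 × ((1 + 0.0145)^7 − 1) = CHF 237.4927…
Penalties + interest = CHF 128.8000 + CHF 237.4927… = CHF 366.29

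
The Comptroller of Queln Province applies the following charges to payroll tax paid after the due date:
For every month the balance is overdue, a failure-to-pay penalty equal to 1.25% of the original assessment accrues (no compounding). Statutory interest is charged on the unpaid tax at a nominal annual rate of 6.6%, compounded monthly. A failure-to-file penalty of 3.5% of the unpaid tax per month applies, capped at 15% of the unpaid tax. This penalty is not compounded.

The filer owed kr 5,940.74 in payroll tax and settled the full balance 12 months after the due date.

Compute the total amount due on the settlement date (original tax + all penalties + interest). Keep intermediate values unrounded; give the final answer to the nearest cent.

kr 8,127.13

Failure-to-file: 12 × 3.5% × kr 5,940.74 = kr 2,495.11…, capped at 15% × kr 5,940.74 = kr 891.11…
Failure-to-pay penalty = 1.25% × kr 5,940.74 × 12 mo = kr 891.11…
Interest (6.6%/yr ÷ 12 = 0.55%/month): kr 5,940.74 × ((1 + 0.0055)^12 − 1) = kr 404.1697…
Total = kr 5,940.74 + kr 1,782.2220 + kr 404.1697… = kr 8,127.13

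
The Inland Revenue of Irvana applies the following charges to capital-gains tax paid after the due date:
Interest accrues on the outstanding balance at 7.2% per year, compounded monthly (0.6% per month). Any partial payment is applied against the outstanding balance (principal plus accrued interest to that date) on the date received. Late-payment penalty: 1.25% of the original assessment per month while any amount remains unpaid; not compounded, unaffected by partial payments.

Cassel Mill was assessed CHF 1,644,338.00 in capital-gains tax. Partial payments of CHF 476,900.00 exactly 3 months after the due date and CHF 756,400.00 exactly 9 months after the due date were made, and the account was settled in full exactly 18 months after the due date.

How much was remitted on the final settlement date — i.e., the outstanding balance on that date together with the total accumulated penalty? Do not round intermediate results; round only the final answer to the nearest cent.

CHF 881,344.87

Balance at month 3: CHF 1,644,338.0000 × (1 + 0.006)^3 = CHF 1,674,114.0277…
After CHF 476,900.00 payment: CHF 1,674,114.0277… − CHF 476,900.00 = CHF 1,197,214.0277…
Balance at month 9: CHF 1,197,214.0277… × (1 + 0.006)^6 = CHF 1,240,965.4235…
After CHF 756,400.00 payment: CHF 1,240,965.4235… − CHF 756,400.00 = CHF 484,565.4235…
Balance at month 18: CHF 484,565.4235… × (1 + 0.006)^9 = CHF 511,368.8248…
Penalty: 18 × 1.25% × CHF 1,644,338.00 = CHF 369,976.05
Final settlement = outstanding balance + penalty = CHF 511,368.8248… + CHF 369,976.05 = CHF 881,344.87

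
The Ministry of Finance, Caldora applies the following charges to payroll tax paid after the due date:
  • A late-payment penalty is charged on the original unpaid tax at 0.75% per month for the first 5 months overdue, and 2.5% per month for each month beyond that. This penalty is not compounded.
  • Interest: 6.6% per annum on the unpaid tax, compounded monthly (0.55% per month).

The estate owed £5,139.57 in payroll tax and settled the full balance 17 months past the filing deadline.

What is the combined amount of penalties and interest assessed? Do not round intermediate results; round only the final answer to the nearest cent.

£2,236.89

Penalty, months 1–5: 5 × 0.75% × £5,139.57 = £192.73…
Penalty, months 6–17: 12 × 2.5% × £5,139.57 = £1,541.87…
Interest: £5,139.57 × ((1 + 0.0055)^17 − 1) = £5,139.57 × 0.0977293… = £502.2868…
Penalties + interest = £1,734.6049… + £502.2868… = £2,236.89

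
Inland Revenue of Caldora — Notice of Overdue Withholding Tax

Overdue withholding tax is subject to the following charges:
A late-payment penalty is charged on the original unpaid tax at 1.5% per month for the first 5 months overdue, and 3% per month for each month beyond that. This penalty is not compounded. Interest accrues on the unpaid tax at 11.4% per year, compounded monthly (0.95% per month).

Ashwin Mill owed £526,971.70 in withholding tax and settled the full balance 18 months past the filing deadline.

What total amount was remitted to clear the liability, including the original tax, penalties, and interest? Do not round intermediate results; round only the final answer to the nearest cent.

£869,784.43

Penalty, months 1–5: 5 × 1.5% × £526,971.70 = £39,522.88…
Penalty, months 6–18: 13 × 3% × £526,971.70 = £205,518.96…
Interest: £526,971.70 × ((1 + 0.0095)^18 − 1) = £526,971.70 × 0.1855335… = £97,770.8874…
Total = £526,971.70 + £245,041.8405 + £97,770.8874… = £869,784.43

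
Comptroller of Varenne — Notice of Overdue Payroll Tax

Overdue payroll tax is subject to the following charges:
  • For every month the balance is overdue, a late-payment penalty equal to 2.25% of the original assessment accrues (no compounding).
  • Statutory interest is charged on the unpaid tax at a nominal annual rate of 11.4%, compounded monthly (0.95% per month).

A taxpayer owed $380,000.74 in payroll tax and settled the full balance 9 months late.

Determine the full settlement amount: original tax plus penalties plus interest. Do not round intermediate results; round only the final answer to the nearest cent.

Late-payment penalty = 2.25% × $380,000.74 × 9 mo = $76,950.15…
Interest: $380,000.74 × ((1 + 0.0095)^9 − 1) = $380,000.74 × 0.0888221… = $33,752.4469…
Total = $380,000.74 + $76,950.1499… + $33,752.4469… = $490,703.34

$490,703.34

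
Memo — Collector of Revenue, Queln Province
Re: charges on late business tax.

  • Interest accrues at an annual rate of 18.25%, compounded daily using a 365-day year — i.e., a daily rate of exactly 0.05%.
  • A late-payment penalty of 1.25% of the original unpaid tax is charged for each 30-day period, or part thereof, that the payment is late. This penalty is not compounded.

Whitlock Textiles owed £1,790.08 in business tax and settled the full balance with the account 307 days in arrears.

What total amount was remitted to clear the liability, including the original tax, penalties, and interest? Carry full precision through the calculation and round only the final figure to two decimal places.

£2,333.12

Penalty periods: ⌈307/30⌉ = 11; penalty = 11 × 1.25% × £1,790.08 = £246.14…
Interest: £1,790.08 × ((1 + 0.0005)^307 − 1) = £1,790.08 × 0.16586306… = £296.9081…
Total = £1,790.08 + £246.1360 + £296.9081… = £2,333.12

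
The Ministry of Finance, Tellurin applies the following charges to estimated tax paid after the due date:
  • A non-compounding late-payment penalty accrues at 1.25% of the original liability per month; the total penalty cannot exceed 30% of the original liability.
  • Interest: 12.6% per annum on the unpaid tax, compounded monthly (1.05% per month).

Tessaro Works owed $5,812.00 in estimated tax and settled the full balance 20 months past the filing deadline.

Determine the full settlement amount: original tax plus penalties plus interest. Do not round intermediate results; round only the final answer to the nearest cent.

Penalty: 20 × 1.25% × $5,812.00 = $1,453.00 (below the 30% cap of $1,743.60)
Interest: $5,812.00 × ((1 + 0.0105)^20 − 1) = $5,812.00 × 0.2323281… = $1,350.2910…
Total = $5,812.00 + $1,453.0000 + $1,350.2910… = $8,615.29

$8,615.29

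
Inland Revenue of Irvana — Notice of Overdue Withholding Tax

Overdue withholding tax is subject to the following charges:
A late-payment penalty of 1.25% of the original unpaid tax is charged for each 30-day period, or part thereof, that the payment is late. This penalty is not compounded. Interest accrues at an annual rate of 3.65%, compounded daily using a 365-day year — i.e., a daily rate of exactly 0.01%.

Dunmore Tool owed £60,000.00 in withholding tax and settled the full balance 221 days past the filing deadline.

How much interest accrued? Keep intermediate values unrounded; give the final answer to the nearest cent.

£1,340.69

Interest: £60,000.00 × ((1 + 0.0001)^221 − 1) = £60,000.00 × 0.02234488… = £1,340.6931…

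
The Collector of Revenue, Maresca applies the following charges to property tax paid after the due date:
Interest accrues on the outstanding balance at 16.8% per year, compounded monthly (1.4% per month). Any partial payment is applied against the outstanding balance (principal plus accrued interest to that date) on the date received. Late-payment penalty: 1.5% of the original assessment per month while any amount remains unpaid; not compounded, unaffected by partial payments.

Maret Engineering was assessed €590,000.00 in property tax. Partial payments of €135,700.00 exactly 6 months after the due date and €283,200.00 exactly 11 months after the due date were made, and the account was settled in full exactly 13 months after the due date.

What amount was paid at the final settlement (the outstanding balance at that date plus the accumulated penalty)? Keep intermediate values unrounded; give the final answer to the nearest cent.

Balance at month 6: €590,000.0000 × (1 + 0.014)^6 = €641,327.3211…
After €135,700.00 payment: €641,327.3211… − €135,700.00 = €505,627.3211…
Balance at month 11: €505,627.3211… × (1 + 0.014)^5 = €542,026.2349…
After €283,200.00 payment: €542,026.2349… − €283,200.00 = €258,826.2349…
Balance at month 13: €258,826.2349… × (1 + 0.014)^2 = €266,124.0994…
Penalty: 13 × 1.5% × €590,000.00 = €115,050.00
Final settlement = outstanding balance + penalty = €266,124.0994… + €115,050.00 = €381,174.10

€381,174.10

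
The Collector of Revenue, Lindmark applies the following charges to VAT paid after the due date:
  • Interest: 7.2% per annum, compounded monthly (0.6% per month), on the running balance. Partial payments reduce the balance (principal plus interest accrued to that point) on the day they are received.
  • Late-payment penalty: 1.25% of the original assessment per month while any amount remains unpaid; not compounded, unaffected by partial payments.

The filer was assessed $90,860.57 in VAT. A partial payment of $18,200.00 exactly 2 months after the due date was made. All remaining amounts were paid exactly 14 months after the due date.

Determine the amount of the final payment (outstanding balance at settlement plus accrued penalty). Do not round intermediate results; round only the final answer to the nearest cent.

Balance at month 2: $90,860.5700 × (1 + 0.006)^2 = $91,954.1678…
After $18,200.00 payment: $91,954.1678… − $18,200.00 = $73,754.1678…
Balance at month 14: $73,754.1678… × (1 + 0.006)^12 = $79,243.2604…
Penalty: 14 × 1.25% × $90,860.57 = $15,900.60…
Final settlement = outstanding balance + penalty = $79,243.2604… + $15,900.60… = $95,143.86

$95,143.86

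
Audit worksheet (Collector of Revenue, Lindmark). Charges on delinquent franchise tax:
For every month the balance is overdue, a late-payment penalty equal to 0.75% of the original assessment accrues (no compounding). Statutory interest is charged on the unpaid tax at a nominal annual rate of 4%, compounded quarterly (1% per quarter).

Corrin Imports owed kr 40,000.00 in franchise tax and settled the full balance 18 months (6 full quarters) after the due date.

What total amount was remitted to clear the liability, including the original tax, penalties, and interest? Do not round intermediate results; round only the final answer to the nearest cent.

Late-payment penalty: 18 × 0.75% × kr 40,000.00 = kr 5,400.00
Interest: kr 40,000.00 × ((1 + 0.01)^6 − 1) = kr 40,000.00 × 0.0615202… = kr 2,460.8060…
Total = kr 40,000.00 + kr 5,400.0000 + kr 2,460.8060… = kr 47,860.81

kr 47,860.81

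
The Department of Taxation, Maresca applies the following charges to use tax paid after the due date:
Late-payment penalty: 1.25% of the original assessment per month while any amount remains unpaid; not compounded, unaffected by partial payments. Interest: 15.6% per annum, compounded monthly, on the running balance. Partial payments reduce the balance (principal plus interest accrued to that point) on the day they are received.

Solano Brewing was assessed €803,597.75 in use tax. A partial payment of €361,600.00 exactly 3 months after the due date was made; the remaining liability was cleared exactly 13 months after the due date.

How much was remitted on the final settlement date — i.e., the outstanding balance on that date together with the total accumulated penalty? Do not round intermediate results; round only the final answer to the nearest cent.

€669,649.66

Monthly rate = 15.6% ÷ 12 = 1.3%
Balance at month 3: €803,597.7500 × (1 + 0.013)^3 = €835,347.2518…
After €361,600.00 payment: €835,347.2518… − €361,600.00 = €473,747.2518…
Balance at month 13: €473,747.2518… × (1 + 0.013)^10 = €539,065.0274…
Penalty: 13 × 1.25% × €803,597.75 = €130,584.63…
Final settlement = outstanding balance + penalty = €539,065.0274… + €130,584.63… = €669,649.66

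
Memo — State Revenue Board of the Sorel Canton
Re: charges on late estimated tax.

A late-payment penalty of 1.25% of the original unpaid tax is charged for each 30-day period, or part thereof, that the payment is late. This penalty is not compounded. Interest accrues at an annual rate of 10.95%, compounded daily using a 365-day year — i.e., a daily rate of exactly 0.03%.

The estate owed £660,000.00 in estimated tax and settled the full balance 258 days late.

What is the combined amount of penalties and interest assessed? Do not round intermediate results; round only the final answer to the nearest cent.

£127,354.68

Penalty periods: ⌈258/30⌉ = 9; penalty = 9 × 1.25% × £660,000.00 = £74,250.00
Interest: £660,000.00 × ((1 + 0.0003)^258 − 1) = £660,000.00 × 0.08046164… = £53,104.6810…
Penalties + interest = £74,250.0000 + £53,104.6810… = £127,354.68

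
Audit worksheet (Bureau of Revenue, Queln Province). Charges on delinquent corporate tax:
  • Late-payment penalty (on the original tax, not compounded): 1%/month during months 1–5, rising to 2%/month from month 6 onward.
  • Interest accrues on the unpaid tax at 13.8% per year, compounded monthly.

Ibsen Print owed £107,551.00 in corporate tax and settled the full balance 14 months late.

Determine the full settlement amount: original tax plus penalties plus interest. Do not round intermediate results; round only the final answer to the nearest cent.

Penalty, months 1–5: 5 × 1% × £107,551.00 = £5,377.55
Penalty, months 6–14: 9 × 2% × £107,551.00 = £19,359.18
Interest (13.8%/yr ÷ 12 = 1.15%/month): £107,551.00 × ((1 + 0.0115)^14 − 1) = £18,671.5275…
Total = £107,551.00 + £24,736.7300 + £18,671.5275… = £150,959.26

£150,959.26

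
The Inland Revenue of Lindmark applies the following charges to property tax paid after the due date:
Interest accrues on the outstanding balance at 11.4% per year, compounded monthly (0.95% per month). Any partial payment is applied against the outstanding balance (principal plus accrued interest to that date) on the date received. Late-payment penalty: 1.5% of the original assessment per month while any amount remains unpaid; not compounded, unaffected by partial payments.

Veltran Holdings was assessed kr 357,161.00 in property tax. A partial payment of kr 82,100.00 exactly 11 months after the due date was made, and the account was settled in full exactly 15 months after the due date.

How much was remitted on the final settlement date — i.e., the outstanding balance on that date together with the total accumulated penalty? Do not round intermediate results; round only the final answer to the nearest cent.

Balance at month 11: kr 357,161.0000 × (1 + 0.0095)^11 = kr 396,308.6818…
After kr 82,100.00 payment: kr 396,308.6818… − kr 82,100.00 = kr 314,208.6818…
Balance at month 15: kr 314,208.6818… × (1 + 0.0095)^4 = kr 326,319.8358…
Penalty: 15 × 1.5% × kr 357,161.00 = kr 80,361.23…
Final settlement = outstanding balance + penalty = kr 326,319.8358… + kr 80,361.23… = kr 406,681.06

kr 406,681.06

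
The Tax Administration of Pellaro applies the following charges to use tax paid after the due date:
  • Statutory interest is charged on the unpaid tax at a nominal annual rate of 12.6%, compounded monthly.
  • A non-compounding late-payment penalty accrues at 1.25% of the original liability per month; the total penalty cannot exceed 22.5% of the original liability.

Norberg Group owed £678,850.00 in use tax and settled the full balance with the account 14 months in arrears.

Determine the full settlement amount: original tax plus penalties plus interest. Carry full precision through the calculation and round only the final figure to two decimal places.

Penalty: 14 × 1.25% × £678,850.00 = £118,798.75 (below the 22.5% cap of £152,741.25)
Interest (12.6%/yr ÷ 12 = 1.05%/month): £678,850.00 × ((1 + 0.0105)^14 − 1) = £106,896.1690…
Total = £678,850.00 + £118,798.7500 + £106,896.1690… = £904,544.92

£904,544.92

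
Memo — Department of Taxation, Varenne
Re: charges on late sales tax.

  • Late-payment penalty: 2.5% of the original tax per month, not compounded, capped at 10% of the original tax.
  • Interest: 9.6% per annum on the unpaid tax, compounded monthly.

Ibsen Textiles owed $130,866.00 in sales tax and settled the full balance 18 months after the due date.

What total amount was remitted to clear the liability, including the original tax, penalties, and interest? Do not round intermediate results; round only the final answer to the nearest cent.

Penalty (uncapped): 18 × 2.5% × $130,866.00 = $58,889.70; cap = 10% × $130,866.00 = $13,086.60 → penalty = $13,086.60
Interest (9.6%/yr ÷ 12 = 0.8%/month): $130,866.00 × ((1 + 0.008)^18 − 1) = $20,182.4963…
Total = $130,866.00 + $13,086.6000 + $20,182.4963… = $164,135.10

$164,135.10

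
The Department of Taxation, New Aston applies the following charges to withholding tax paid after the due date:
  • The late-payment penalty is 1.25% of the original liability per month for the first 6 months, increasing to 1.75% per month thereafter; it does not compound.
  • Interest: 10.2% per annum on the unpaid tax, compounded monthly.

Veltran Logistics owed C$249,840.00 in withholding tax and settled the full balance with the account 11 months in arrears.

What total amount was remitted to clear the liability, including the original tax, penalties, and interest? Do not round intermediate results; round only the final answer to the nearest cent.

Penalty, months 1–6: 6 × 1.25% × C$249,840.00 = C$18,738.00
Penalty, months 7–11: 5 × 1.75% × C$249,840.00 = C$21,861.00
Interest (10.2%/yr ÷ 12 = 0.85%/month): C$249,840.00 × ((1 + 0.0085)^11 − 1) = C$24,378.5937…
Total = C$249,840.00 + C$40,599.0000 + C$24,378.5937… = C$314,817.59

C$314,817.59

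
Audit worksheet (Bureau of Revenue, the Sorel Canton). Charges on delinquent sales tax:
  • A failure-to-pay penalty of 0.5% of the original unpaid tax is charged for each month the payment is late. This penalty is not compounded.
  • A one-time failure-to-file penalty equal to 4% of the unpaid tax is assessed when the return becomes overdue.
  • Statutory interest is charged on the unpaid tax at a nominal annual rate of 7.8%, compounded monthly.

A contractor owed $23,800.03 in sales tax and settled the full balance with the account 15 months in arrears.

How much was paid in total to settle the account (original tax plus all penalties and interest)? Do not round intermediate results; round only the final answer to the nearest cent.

Failure-to-file penalty: 4% × $23,800.03 = $952.00…
Failure-to-pay penalty: 15 × 0.5% × $23,800.03 = $1,785.00…
Interest (7.8%/yr ÷ 12 = 0.65%/month): $23,800.03 × ((1 + 0.0065)^15 − 1) = $2,429.1186…
Total = $23,800.03 + $2,737.0035… + $2,429.1186… = $28,966.15

$28,966.15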